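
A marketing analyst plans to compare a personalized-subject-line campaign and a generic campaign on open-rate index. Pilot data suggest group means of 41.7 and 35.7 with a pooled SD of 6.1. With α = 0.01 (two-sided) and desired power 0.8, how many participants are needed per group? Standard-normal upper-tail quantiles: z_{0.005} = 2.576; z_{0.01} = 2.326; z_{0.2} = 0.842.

n = 25 per group

Cohen's d = |M₁ − M₂| / SD_pooled = |41.7 − 35.7| / 6.1 = 6.0 / 6.1 = 0.984.
For two independent groups with equal n: n = 2·((z_{α/2} + z_β) / d)².
z_{α/2} + z_β = 2.576 + 0.842 = 3.418.
n = 2 × (3.418 / 0.984)² = 2 × 3.474² = 2 × 12.07 = 24.1.
Round up to the next whole participant.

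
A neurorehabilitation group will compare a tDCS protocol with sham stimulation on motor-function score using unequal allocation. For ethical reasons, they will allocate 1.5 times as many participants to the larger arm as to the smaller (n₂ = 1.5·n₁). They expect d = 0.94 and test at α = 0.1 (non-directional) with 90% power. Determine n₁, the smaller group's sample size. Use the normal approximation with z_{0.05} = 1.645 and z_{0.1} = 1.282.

With allocation ratio k = n₂/n₁ = 1.5, Var(x̄₁−x̄₂) = σ²(1/n₁ + 1/(k·n₁)) = σ²·(k+1)/(k·n₁).
So n₁ = (1 + 1/k)·((z_{α/2} + z_β)/d)² = 1.667 × (2.927/0.94)².
n₁ = 1.667 × 9.70 = 16.2.
Round up: n₁ = 17, giving n₂ = ⌈1.5 × 17⌉ = ⌈25.5⌉ = 26.

n₁ = 17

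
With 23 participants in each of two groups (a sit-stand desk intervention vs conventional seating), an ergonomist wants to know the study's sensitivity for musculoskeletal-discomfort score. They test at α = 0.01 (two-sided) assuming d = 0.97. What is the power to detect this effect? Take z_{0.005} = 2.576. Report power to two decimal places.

For two equal groups, power = Φ(d·√(n/2) − z_{α/2}).
d·√(n/2) = 0.97 × √(23/2) = 0.97 × 3.391 = 3.289.
z_β = 3.289 − 2.576 = 0.713.
Power = Φ(0.713) = 0.762.

power ≈ 0.76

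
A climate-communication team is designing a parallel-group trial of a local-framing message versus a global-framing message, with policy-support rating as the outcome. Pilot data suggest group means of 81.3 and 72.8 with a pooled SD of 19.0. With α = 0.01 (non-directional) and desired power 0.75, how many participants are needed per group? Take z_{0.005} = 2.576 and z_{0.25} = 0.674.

n = 106 per group

Cohen's d = |M₁ − M₂| / SD_pooled = |81.3 − 72.8| / 19.0 = 8.5 / 19.0 = 0.447.
For two independent groups with equal n: n = 2·((z_{α/2} + z_β) / d)².
z_{α/2} + z_β = 2.576 + 0.674 = 3.250.
n = 2 × (3.250 / 0.447)² = 2 × 7.271² = 2 × 52.86 = 105.7.
Round up to the next whole participant.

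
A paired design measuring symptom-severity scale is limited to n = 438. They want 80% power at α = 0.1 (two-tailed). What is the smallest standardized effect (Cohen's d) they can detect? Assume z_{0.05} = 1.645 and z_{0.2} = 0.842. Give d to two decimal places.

For a single sample (or paired design) of n = 438: d_min = (z_{α/2} + z_β)/√n.
z-sum = 1.645 + 0.842 = 2.487.
d_min = 2.487 / √438 = 2.487 / 20.928 = 0.119.

d_min ≈ 0.12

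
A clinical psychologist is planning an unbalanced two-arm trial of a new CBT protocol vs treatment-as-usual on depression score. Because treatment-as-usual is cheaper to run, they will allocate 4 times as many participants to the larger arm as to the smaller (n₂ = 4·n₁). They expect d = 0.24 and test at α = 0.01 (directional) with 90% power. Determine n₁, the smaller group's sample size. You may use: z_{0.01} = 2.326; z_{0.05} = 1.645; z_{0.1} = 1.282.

n₁ = 283

With allocation ratio k = n₂/n₁ = 4, Var(x̄₁−x̄₂) = σ²(1/n₁ + 1/(k·n₁)) = σ²·(k+1)/(k·n₁).
So n₁ = (1 + 1/k)·((z_{α} + z_β)/d)² = 1.250 × (3.608/0.24)².
n₁ = 1.250 × 226.00 = 282.5.
Round up: n₁ = 283, giving n₂ = 4 × 283 = 1132.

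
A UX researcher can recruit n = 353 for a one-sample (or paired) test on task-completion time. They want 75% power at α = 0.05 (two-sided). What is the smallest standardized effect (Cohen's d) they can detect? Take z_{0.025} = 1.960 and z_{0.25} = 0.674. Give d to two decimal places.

d_min ≈ 0.14

For a single sample (or paired design) of n = 353: d_min = (z_{α/2} + z_β)/√n.
z-sum = 1.960 + 0.674 = 2.634.
d_min = 2.634 / √353 = 2.634 / 18.788 = 0.140.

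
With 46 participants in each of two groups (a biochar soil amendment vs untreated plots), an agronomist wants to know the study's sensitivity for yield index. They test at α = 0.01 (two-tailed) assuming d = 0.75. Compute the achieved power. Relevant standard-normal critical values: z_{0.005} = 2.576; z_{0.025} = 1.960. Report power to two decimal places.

For two equal groups, power = Φ(d·√(n/2) − z_{α/2}).
d·√(n/2) = 0.75 × √(46/2) = 0.75 × 4.796 = 3.597.
z_β = 3.597 − 2.576 = 1.021.
Power = Φ(1.021) = 0.846.

power ≈ 0.85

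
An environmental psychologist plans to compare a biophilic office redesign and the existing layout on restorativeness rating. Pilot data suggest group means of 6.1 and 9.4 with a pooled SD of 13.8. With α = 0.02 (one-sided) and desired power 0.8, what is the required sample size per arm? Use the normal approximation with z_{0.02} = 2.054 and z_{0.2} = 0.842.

Cohen's d = |M₁ − M₂| / SD_pooled = |6.1 − 9.4| / 13.8 = 3.3 / 13.8 = 0.239.
For two independent groups with equal n: n = 2·((z_{α} + z_β) / d)².
z_{α} + z_β = 2.054 + 0.842 = 2.896.
n = 2 × (2.896 / 0.239)² = 2 × 12.117² = 2 × 146.83 = 293.7.
Round up to the next whole participant.

n = 294 per group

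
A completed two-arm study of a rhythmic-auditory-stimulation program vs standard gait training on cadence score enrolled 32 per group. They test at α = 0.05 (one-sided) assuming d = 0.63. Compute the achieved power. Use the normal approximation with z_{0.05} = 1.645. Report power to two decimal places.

For two equal groups, power = Φ(d·√(n/2) − z_{α}).
d·√(n/2) = 0.63 × √(32/2) = 0.63 × 4.000 = 2.520.
z_β = 2.520 − 1.645 = 0.875.
Power = Φ(0.875) = 0.809.

power ≈ 0.81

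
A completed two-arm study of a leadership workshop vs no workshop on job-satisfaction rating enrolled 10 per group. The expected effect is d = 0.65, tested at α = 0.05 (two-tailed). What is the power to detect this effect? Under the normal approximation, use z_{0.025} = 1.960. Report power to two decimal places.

power ≈ 0.31

For two equal groups, power = Φ(d·√(n/2) − z_{α/2}).
d·√(n/2) = 0.65 × √(10/2) = 0.65 × 2.236 = 1.453.
z_β = 1.453 − 1.960 = -0.507.
Power = Φ(-0.507) = 0.306.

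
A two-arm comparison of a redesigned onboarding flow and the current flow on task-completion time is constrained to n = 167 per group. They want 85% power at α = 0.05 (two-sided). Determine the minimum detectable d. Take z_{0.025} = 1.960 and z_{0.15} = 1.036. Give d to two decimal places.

For two independent groups of n = 167 each: d_min = (z_{α/2} + z_β)·√(2/n).
z-sum = 1.960 + 1.036 = 2.996.
d_min = 2.996 × √(2/167) = 2.996 × 0.1094 = 0.328.

d_min ≈ 0.33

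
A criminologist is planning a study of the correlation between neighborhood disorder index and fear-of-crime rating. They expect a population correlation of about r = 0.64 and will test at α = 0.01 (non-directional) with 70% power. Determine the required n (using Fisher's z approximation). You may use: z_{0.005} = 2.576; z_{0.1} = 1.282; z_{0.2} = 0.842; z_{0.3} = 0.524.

Fisher's z: C = ½·ln((1+r)/(1−r)) = ½·ln(4.5556) = 0.7582.
n = ((z_{α/2} + z_β)/C)² + 3.
(2.576 + 0.524) / 0.7582 = 3.100 / 0.7582 = 4.089.
n = 4.089² + 3 = 16.72 + 3 = 19.7.
Round up.

n = 20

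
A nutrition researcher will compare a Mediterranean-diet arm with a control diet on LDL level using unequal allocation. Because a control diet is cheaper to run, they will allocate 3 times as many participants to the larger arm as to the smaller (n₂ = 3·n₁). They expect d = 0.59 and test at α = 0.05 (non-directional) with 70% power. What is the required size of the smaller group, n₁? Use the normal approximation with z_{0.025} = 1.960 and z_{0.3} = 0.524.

n₁ = 24

With allocation ratio k = n₂/n₁ = 3, Var(x̄₁−x̄₂) = σ²(1/n₁ + 1/(k·n₁)) = σ²·(k+1)/(k·n₁).
So n₁ = (1 + 1/k)·((z_{α/2} + z_β)/d)² = 1.333 × (2.484/0.59)².
n₁ = 1.333 × 17.73 = 23.6.
Round up: n₁ = 24, giving n₂ = 3 × 24 = 72.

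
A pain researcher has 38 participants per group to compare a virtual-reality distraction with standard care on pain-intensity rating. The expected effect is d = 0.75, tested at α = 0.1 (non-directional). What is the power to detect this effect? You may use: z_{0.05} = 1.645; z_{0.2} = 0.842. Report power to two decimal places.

power ≈ 0.95

For two equal groups, power = Φ(d·√(n/2) − z_{α/2}).
d·√(n/2) = 0.75 × √(38/2) = 0.75 × 4.359 = 3.269.
z_β = 3.269 − 1.645 = 1.624.
Power = Φ(1.624) = 0.948.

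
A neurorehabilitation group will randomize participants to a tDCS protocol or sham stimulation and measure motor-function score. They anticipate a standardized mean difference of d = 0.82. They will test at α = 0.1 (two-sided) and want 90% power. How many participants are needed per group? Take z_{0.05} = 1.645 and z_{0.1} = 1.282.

For two independent groups with equal n: n = 2·((z_{α/2} + z_β) / d)².
z_{α/2} + z_β = 1.645 + 1.282 = 2.927.
n = 2 × (2.927 / 0.82)² = 2 × 3.570² = 2 × 12.74 = 25.5.
Round up to the next whole participant.

n = 26 per group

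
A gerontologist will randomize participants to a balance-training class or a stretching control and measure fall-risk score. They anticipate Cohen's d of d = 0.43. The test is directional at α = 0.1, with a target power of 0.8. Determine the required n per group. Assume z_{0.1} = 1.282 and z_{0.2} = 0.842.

n = 49 per group

For two independent groups with equal n: n = 2·((z_{α} + z_β) / d)².
z_{α} + z_β = 1.282 + 0.842 = 2.124.
n = 2 × (2.124 / 0.43)² = 2 × 4.940² = 2 × 24.40 = 48.8.
Round up to the next whole participant.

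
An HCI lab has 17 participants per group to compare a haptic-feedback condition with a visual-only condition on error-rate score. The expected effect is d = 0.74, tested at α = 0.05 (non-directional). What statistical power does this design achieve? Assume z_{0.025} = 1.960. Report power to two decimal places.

power ≈ 0.58

For two equal groups, power = Φ(d·√(n/2) − z_{α/2}).
d·√(n/2) = 0.74 × √(17/2) = 0.74 × 2.915 = 2.157.
z_β = 2.157 − 1.960 = 0.197.
Power = Φ(0.197) = 0.578.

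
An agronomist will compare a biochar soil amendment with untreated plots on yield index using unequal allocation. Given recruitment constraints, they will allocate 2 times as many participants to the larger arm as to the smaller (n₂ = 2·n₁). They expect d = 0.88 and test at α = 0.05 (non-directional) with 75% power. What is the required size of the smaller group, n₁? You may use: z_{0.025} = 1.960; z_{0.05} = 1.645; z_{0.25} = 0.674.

With allocation ratio k = n₂/n₁ = 2, Var(x̄₁−x̄₂) = σ²(1/n₁ + 1/(k·n₁)) = σ²·(k+1)/(k·n₁).
So n₁ = (1 + 1/k)·((z_{α/2} + z_β)/d)² = 1.500 × (2.634/0.88)².
n₁ = 1.500 × 8.96 = 13.4.
Round up: n₁ = 14, giving n₂ = 2 × 14 = 28.

n₁ = 14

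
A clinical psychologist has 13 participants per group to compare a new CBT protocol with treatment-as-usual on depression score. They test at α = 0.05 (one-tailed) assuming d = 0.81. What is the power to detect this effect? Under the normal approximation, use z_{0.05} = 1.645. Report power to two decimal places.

power ≈ 0.66

For two equal groups, power = Φ(d·√(n/2) − z_{α}).
d·√(n/2) = 0.81 × √(13/2) = 0.81 × 2.550 = 2.065.
z_β = 2.065 − 1.645 = 0.420.
Power = Φ(0.420) = 0.663.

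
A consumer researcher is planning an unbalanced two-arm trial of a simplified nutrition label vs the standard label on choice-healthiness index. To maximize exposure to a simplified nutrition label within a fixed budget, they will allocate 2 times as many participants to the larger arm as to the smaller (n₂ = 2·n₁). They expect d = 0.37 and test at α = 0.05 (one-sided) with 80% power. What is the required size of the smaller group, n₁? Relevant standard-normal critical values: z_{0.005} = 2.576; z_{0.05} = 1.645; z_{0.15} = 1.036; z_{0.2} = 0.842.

With allocation ratio k = n₂/n₁ = 2, Var(x̄₁−x̄₂) = σ²(1/n₁ + 1/(k·n₁)) = σ²·(k+1)/(k·n₁).
So n₁ = (1 + 1/k)·((z_{α} + z_β)/d)² = 1.500 × (2.487/0.37)².
n₁ = 1.500 × 45.18 = 67.8.
Round up: n₁ = 68, giving n₂ = 2 × 68 = 136.

n₁ = 68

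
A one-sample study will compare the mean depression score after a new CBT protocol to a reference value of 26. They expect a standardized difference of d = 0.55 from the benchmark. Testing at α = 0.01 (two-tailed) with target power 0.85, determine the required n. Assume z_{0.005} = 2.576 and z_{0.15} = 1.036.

n = 44

For a one-sample test: n = ((z_{α/2} + z_β) / d)².
z_{α/2} + z_β = 2.576 + 1.036 = 3.612.
n = (3.612 / 0.55)² = 6.567² = 43.13.
Round up.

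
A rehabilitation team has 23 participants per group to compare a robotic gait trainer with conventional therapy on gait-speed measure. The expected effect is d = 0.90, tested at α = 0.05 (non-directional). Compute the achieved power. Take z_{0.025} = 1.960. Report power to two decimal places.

power ≈ 0.86

For two equal groups, power = Φ(d·√(n/2) − z_{α/2}).
d·√(n/2) = 0.90 × √(23/2) = 0.90 × 3.391 = 3.052.
z_β = 3.052 − 1.960 = 1.092.
Power = Φ(1.092) = 0.863.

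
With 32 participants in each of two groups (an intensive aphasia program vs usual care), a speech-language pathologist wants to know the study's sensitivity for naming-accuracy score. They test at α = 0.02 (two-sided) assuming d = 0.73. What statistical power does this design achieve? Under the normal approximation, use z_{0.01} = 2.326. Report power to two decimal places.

For two equal groups, power = Φ(d·√(n/2) − z_{α/2}).
d·√(n/2) = 0.73 × √(32/2) = 0.73 × 4.000 = 2.920.
z_β = 2.920 − 2.326 = 0.594.
Power = Φ(0.594) = 0.724.

power ≈ 0.72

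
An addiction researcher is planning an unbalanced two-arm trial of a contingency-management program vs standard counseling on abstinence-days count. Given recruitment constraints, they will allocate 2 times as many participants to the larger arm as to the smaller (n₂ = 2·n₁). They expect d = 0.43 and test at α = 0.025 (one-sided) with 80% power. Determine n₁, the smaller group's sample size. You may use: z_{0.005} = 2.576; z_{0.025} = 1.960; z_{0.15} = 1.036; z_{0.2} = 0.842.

With allocation ratio k = n₂/n₁ = 2, Var(x̄₁−x̄₂) = σ²(1/n₁ + 1/(k·n₁)) = σ²·(k+1)/(k·n₁).
So n₁ = (1 + 1/k)·((z_{α} + z_β)/d)² = 1.500 × (2.802/0.43)².
n₁ = 1.500 × 42.46 = 63.7.
Round up: n₁ = 64, giving n₂ = 2 × 64 = 128.

n₁ = 64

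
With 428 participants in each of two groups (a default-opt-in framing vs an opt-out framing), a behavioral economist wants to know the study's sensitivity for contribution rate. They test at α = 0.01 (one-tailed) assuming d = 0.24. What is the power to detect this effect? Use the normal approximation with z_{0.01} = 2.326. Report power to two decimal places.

power ≈ 0.88

For two equal groups, power = Φ(d·√(n/2) − z_{α}).
d·√(n/2) = 0.24 × √(428/2) = 0.24 × 14.629 = 3.511.
z_β = 3.511 − 2.326 = 1.185.
Power = Φ(1.185) = 0.882.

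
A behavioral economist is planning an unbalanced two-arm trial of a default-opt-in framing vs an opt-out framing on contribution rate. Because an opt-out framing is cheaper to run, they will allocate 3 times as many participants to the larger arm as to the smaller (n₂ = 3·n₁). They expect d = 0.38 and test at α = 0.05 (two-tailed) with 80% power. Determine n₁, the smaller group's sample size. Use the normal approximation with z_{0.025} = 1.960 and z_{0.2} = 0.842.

With allocation ratio k = n₂/n₁ = 3, Var(x̄₁−x̄₂) = σ²(1/n₁ + 1/(k·n₁)) = σ²·(k+1)/(k·n₁).
So n₁ = (1 + 1/k)·((z_{α/2} + z_β)/d)² = 1.333 × (2.802/0.38)².
n₁ = 1.333 × 54.37 = 72.5.
Round up: n₁ = 73, giving n₂ = 3 × 73 = 219.

n₁ = 73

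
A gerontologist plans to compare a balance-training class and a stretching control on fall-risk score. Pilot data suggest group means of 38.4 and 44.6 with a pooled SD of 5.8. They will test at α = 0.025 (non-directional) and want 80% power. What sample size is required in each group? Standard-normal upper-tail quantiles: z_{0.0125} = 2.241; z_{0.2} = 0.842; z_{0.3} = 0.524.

n = 17 per group

Cohen's d = |M₁ − M₂| / SD_pooled = |38.4 − 44.6| / 5.8 = 6.2 / 5.8 = 1.069.
For two independent groups with equal n: n = 2·((z_{α/2} + z_β) / d)².
z_{α/2} + z_β = 2.241 + 0.842 = 3.083.
n = 2 × (3.083 / 1.069)² = 2 × 2.884² = 2 × 8.32 = 16.6.
Round up to the next whole participant.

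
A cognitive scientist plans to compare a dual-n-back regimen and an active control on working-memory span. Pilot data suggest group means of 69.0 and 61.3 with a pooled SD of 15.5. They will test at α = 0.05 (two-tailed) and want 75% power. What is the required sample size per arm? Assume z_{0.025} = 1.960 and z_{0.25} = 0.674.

n = 57 per group

Cohen's d = |M₁ − M₂| / SD_pooled = |69.0 − 61.3| / 15.5 = 7.7 / 15.5 = 0.497.
For two independent groups with equal n: n = 2·((z_{α/2} + z_β) / d)².
z_{α/2} + z_β = 1.960 + 0.674 = 2.634.
n = 2 × (2.634 / 0.497)² = 2 × 5.300² = 2 × 28.09 = 56.2.
Round up to the next whole participant.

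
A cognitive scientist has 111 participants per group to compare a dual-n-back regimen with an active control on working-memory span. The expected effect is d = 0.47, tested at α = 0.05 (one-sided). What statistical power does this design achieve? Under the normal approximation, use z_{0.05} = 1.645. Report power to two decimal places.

For two equal groups, power = Φ(d·√(n/2) − z_{α}).
d·√(n/2) = 0.47 × √(111/2) = 0.47 × 7.450 = 3.501.
z_β = 3.501 − 1.645 = 1.856.
Power = Φ(1.856) = 0.968.

power ≈ 0.97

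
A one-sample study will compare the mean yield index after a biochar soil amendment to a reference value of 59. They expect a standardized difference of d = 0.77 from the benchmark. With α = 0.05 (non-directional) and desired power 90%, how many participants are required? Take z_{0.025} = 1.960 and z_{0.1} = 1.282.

n = 18

For a one-sample test: n = ((z_{α/2} + z_β) / d)².
z_{α/2} + z_β = 1.960 + 1.282 = 3.242.
n = (3.242 / 0.77)² = 4.210² = 17.73.
Round up.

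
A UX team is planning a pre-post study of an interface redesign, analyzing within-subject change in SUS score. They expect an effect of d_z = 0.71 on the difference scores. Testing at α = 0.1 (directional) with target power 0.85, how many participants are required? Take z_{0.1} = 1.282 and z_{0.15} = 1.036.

n = 11 pairs

For a paired (one-sample on differences) test: n = ((z_{α} + z_β) / d)².
z_{α} + z_β = 1.282 + 1.036 = 2.318.
n = (2.318 / 0.71)² = 3.265² = 10.66.
Round up.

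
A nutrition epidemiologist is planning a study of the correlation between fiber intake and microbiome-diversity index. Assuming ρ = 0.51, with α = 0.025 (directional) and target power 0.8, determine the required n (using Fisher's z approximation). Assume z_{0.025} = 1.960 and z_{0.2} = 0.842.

Fisher's z: C = ½·ln((1+r)/(1−r)) = ½·ln(3.0816) = 0.5627.
n = ((z_{α} + z_β)/C)² + 3.
(1.960 + 0.842) / 0.5627 = 2.802 / 0.5627 = 4.980.
n = 4.980² + 3 = 24.80 + 3 = 27.8.
Round up.

n = 28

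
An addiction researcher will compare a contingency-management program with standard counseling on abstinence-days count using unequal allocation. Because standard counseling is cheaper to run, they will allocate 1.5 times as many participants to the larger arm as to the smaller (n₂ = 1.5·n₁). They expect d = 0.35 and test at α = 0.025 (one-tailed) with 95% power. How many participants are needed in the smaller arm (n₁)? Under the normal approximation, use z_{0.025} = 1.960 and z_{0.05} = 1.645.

With allocation ratio k = n₂/n₁ = 1.5, Var(x̄₁−x̄₂) = σ²(1/n₁ + 1/(k·n₁)) = σ²·(k+1)/(k·n₁).
So n₁ = (1 + 1/k)·((z_{α} + z_β)/d)² = 1.667 × (3.605/0.35)².
n₁ = 1.667 × 106.09 = 176.8.
Round up: n₁ = 177, giving n₂ = ⌈1.5 × 177⌉ = ⌈265.5⌉ = 266.

n₁ = 177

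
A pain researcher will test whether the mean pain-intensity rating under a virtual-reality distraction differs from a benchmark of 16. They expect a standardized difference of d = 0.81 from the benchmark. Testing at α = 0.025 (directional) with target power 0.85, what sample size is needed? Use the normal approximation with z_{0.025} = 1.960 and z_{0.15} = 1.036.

n = 14

For a one-sample test: n = ((z_{α} + z_β) / d)².
z_{α} + z_β = 1.960 + 1.036 = 2.996.
n = (2.996 / 0.81)² = 3.699² = 13.68.
Round up.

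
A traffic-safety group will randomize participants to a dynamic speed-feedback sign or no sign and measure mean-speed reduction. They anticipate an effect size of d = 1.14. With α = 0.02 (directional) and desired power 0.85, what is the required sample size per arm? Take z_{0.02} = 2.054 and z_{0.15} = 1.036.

For two independent groups with equal n: n = 2·((z_{α} + z_β) / d)².
z_{α} + z_β = 2.054 + 1.036 = 3.090.
n = 2 × (3.090 / 1.14)² = 2 × 2.711² = 2 × 7.35 = 14.7.
Round up to the next whole participant.

n = 15 per group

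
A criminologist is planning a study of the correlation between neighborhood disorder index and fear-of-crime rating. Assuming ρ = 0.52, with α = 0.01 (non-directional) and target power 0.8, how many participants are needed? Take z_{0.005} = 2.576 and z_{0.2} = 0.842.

Fisher's z: C = ½·ln((1+r)/(1−r)) = ½·ln(3.1667) = 0.5763.
n = ((z_{α/2} + z_β)/C)² + 3.
(2.576 + 0.842) / 0.5763 = 3.418 / 0.5763 = 5.931.
n = 5.931² + 3 = 35.18 + 3 = 38.2.
Round up.

n = 39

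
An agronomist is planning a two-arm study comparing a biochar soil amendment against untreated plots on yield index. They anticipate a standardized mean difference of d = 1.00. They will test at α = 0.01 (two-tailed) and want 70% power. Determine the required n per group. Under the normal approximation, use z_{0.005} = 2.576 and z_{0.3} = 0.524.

n = 20 per group

For two independent groups with equal n: n = 2·((z_{α/2} + z_β) / d)².
z_{α/2} + z_β = 2.576 + 0.524 = 3.100.
n = 2 × (3.100 / 1.00)² = 2 × 3.100² = 2 × 9.61 = 19.2.
Round up to the next whole participant.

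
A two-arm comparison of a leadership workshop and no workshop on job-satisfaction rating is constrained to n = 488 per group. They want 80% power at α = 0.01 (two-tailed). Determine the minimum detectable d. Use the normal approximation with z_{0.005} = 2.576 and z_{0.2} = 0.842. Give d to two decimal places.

d_min ≈ 0.22

For two independent groups of n = 488 each: d_min = (z_{α/2} + z_β)·√(2/n).
z-sum = 2.576 + 0.842 = 3.418.
d_min = 3.418 × √(2/488) = 3.418 × 0.0640 = 0.219.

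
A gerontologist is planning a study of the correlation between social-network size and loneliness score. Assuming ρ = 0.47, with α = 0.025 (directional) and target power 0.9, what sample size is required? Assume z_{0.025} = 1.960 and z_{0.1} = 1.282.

Fisher's z: C = ½·ln((1+r)/(1−r)) = ½·ln(2.7736) = 0.5101.
n = ((z_{α} + z_β)/C)² + 3.
(1.960 + 1.282) / 0.5101 = 3.242 / 0.5101 = 6.356.
n = 6.356² + 3 = 40.39 + 3 = 43.4.
Round up.

n = 44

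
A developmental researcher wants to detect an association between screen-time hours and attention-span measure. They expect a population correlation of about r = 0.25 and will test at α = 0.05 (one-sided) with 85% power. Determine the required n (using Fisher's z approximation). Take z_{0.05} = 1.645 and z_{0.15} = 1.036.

Fisher's z: C = ½·ln((1+r)/(1−r)) = ½·ln(1.6667) = 0.2554.
n = ((z_{α} + z_β)/C)² + 3.
(1.645 + 1.036) / 0.2554 = 2.681 / 0.2554 = 10.497.
n = 10.497² + 3 = 110.19 + 3 = 113.2.
Round up.

n = 114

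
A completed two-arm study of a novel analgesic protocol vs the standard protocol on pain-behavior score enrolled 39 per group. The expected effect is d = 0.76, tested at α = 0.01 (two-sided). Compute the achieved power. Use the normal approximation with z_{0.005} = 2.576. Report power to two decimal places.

For two equal groups, power = Φ(d·√(n/2) − z_{α/2}).
d·√(n/2) = 0.76 × √(39/2) = 0.76 × 4.416 = 3.356.
z_β = 3.356 − 2.576 = 0.780.
Power = Φ(0.780) = 0.782.

power ≈ 0.78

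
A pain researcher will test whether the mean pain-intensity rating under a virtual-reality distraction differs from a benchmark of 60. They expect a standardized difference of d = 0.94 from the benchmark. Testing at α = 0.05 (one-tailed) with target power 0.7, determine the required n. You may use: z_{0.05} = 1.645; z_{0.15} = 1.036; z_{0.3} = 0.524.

n = 6

For a one-sample test: n = ((z_{α} + z_β) / d)².
z_{α} + z_β = 1.645 + 0.524 = 2.169.
n = (2.169 / 0.94)² = 2.307² = 5.32.
Round up.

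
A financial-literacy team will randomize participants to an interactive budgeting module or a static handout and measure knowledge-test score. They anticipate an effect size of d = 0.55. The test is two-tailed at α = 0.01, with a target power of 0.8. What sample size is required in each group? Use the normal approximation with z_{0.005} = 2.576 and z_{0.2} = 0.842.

n = 78 per group

For two independent groups with equal n: n = 2·((z_{α/2} + z_β) / d)².
z_{α/2} + z_β = 2.576 + 0.842 = 3.418.
n = 2 × (3.418 / 0.55)² = 2 × 6.215² = 2 × 38.62 = 77.2.
Round up to the next whole participant.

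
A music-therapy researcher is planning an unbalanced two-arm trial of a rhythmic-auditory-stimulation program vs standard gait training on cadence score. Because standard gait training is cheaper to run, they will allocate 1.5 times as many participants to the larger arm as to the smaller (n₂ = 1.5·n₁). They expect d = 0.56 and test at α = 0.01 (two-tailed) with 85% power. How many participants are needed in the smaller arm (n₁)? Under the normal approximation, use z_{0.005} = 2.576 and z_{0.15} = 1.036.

With allocation ratio k = n₂/n₁ = 1.5, Var(x̄₁−x̄₂) = σ²(1/n₁ + 1/(k·n₁)) = σ²·(k+1)/(k·n₁).
So n₁ = (1 + 1/k)·((z_{α/2} + z_β)/d)² = 1.667 × (3.612/0.56)².
n₁ = 1.667 × 41.60 = 69.3.
Round up: n₁ = 70, giving n₂ = 1.5 × 70 = 105.

n₁ = 70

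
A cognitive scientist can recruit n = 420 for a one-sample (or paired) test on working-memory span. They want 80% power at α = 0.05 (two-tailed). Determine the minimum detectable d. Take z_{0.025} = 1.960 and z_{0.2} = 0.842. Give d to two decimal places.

For a single sample (or paired design) of n = 420: d_min = (z_{α/2} + z_β)/√n.
z-sum = 1.960 + 0.842 = 2.802.
d_min = 2.802 / √420 = 2.802 / 20.494 = 0.137.

d_min ≈ 0.14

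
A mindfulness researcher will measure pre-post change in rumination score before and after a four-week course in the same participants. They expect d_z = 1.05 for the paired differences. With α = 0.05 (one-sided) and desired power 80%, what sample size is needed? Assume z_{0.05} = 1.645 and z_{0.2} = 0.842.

For a paired (one-sample on differences) test: n = ((z_{α} + z_β) / d)².
z_{α} + z_β = 1.645 + 0.842 = 2.487.
n = (2.487 / 1.05)² = 2.369² = 5.61.
Round up.

n = 6 pairs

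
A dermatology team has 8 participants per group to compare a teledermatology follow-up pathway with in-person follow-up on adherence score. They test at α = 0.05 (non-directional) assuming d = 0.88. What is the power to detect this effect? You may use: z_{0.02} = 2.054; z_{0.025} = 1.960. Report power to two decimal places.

power ≈ 0.42

For two equal groups, power = Φ(d·√(n/2) − z_{α/2}).
d·√(n/2) = 0.88 × √(8/2) = 0.88 × 2.000 = 1.760.
z_β = 1.760 − 1.960 = -0.200.
Power = Φ(-0.200) = 0.421.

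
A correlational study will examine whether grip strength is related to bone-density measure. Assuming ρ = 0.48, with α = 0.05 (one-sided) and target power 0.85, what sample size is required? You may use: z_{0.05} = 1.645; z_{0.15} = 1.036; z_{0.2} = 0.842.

Fisher's z: C = ½·ln((1+r)/(1−r)) = ½·ln(2.8462) = 0.5230.
n = ((z_{α} + z_β)/C)² + 3.
(1.645 + 1.036) / 0.5230 = 2.681 / 0.5230 = 5.126.
n = 5.126² + 3 = 26.28 + 3 = 29.3.
Round up.

n = 30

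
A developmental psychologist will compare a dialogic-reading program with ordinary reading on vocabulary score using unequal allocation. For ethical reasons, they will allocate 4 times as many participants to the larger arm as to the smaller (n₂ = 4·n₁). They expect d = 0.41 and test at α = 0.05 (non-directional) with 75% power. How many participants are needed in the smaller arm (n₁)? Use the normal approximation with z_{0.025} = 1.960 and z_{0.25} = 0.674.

With allocation ratio k = n₂/n₁ = 4, Var(x̄₁−x̄₂) = σ²(1/n₁ + 1/(k·n₁)) = σ²·(k+1)/(k·n₁).
So n₁ = (1 + 1/k)·((z_{α/2} + z_β)/d)² = 1.250 × (2.634/0.41)².
n₁ = 1.250 × 41.27 = 51.6.
Round up: n₁ = 52, giving n₂ = 4 × 52 = 208.

n₁ = 52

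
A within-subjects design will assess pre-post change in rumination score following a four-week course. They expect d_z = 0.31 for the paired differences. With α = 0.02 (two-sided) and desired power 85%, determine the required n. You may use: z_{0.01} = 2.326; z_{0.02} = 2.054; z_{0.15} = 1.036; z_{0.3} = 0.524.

For a paired (one-sample on differences) test: n = ((z_{α/2} + z_β) / d)².
z_{α/2} + z_β = 2.326 + 1.036 = 3.362.
n = (3.362 / 0.31)² = 10.845² = 117.62.
Round up.

n = 118 pairs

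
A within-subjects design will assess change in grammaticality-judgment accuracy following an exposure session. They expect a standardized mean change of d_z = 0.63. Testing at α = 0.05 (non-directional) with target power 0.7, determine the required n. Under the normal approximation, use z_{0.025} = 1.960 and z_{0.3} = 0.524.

n = 16 pairs

For a paired (one-sample on differences) test: n = ((z_{α/2} + z_β) / d)².
z_{α/2} + z_β = 1.960 + 0.524 = 2.484.
n = (2.484 / 0.63)² = 3.943² = 15.55.
Round up.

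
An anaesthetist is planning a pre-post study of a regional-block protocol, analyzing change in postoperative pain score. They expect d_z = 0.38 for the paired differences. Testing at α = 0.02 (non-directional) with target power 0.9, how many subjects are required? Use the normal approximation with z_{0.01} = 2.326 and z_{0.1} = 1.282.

For a paired (one-sample on differences) test: n = ((z_{α/2} + z_β) / d)².
z_{α/2} + z_β = 2.326 + 1.282 = 3.608.
n = (3.608 / 0.38)² = 9.495² = 90.15.
Round up.

n = 91 pairs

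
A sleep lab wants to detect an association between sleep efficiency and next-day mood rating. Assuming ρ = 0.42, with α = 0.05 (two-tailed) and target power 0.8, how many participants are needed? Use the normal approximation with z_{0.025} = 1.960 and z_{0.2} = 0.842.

n = 43

Fisher's z: C = ½·ln((1+r)/(1−r)) = ½·ln(2.4483) = 0.4477.
n = ((z_{α/2} + z_β)/C)² + 3.
(1.960 + 0.842) / 0.4477 = 2.802 / 0.4477 = 6.259.
n = 6.259² + 3 = 39.17 + 3 = 42.2.
Round up.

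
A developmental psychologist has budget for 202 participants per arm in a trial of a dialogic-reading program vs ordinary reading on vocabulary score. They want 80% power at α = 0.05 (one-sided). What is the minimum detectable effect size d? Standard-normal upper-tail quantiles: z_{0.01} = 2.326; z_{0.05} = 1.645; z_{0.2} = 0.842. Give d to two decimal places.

d_min ≈ 0.25

For two independent groups of n = 202 each: d_min = (z_{α} + z_β)·√(2/n).
z-sum = 1.645 + 0.842 = 2.487.
d_min = 2.487 × √(2/202) = 2.487 × 0.0995 = 0.247.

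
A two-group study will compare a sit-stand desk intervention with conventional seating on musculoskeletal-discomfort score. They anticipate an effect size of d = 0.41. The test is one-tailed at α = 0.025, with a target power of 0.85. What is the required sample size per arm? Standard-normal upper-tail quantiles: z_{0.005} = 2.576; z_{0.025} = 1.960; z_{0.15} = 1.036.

For two independent groups with equal n: n = 2·((z_{α} + z_β) / d)².
z_{α} + z_β = 1.960 + 1.036 = 2.996.
n = 2 × (2.996 / 0.41)² = 2 × 7.307² = 2 × 53.40 = 106.8.
Round up to the next whole participant.

n = 107 per group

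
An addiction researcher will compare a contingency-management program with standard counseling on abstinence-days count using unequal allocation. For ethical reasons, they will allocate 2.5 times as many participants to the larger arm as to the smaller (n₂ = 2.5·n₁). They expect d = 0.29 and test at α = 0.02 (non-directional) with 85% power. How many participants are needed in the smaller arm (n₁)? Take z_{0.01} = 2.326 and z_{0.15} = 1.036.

n₁ = 189

With allocation ratio k = n₂/n₁ = 2.5, Var(x̄₁−x̄₂) = σ²(1/n₁ + 1/(k·n₁)) = σ²·(k+1)/(k·n₁).
So n₁ = (1 + 1/k)·((z_{α/2} + z_β)/d)² = 1.400 × (3.362/0.29)².
n₁ = 1.400 × 134.40 = 188.2.
Round up: n₁ = 189, giving n₂ = ⌈2.5 × 189⌉ = ⌈472.5⌉ = 473.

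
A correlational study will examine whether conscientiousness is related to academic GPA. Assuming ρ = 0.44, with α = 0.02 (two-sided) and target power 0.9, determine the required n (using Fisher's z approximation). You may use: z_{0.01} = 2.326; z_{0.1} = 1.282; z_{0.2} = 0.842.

n = 62

Fisher's z: C = ½·ln((1+r)/(1−r)) = ½·ln(2.5714) = 0.4722.
n = ((z_{α/2} + z_β)/C)² + 3.
(2.326 + 1.282) / 0.4722 = 3.608 / 0.4722 = 7.641.
n = 7.641² + 3 = 58.38 + 3 = 61.4.
Round up.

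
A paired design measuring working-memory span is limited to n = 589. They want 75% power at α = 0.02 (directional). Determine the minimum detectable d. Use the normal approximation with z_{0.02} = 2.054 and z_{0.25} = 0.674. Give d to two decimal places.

For a single sample (or paired design) of n = 589: d_min = (z_{α} + z_β)/√n.
z-sum = 2.054 + 0.674 = 2.728.
d_min = 2.728 / √589 = 2.728 / 24.269 = 0.112.

d_min ≈ 0.11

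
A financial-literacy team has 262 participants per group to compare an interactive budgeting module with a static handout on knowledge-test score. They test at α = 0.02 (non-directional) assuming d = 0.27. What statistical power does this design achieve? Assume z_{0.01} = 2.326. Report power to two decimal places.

power ≈ 0.78

For two equal groups, power = Φ(d·√(n/2) − z_{α/2}).
d·√(n/2) = 0.27 × √(262/2) = 0.27 × 11.446 = 3.090.
z_β = 3.090 − 2.326 = 0.764.
Power = Φ(0.764) = 0.778.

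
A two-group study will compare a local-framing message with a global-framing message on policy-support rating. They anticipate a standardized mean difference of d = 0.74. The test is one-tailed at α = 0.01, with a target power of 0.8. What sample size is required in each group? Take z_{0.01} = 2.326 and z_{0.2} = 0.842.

For two independent groups with equal n: n = 2·((z_{α} + z_β) / d)².
z_{α} + z_β = 2.326 + 0.842 = 3.168.
n = 2 × (3.168 / 0.74)² = 2 × 4.281² = 2 × 18.33 = 36.7.
Round up to the next whole participant.

n = 37 per group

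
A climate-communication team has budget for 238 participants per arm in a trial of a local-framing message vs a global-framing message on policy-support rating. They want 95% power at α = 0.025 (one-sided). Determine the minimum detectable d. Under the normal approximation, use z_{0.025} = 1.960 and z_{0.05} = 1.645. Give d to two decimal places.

d_min ≈ 0.33

For two independent groups of n = 238 each: d_min = (z_{α} + z_β)·√(2/n).
z-sum = 1.960 + 1.645 = 3.605.
d_min = 3.605 × √(2/238) = 3.605 × 0.0917 = 0.330.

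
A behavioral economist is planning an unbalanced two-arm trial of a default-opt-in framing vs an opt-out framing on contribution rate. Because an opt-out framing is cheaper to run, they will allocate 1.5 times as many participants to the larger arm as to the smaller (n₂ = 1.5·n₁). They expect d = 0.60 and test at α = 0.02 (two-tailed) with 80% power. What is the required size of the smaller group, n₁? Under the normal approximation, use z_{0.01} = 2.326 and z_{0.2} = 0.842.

With allocation ratio k = n₂/n₁ = 1.5, Var(x̄₁−x̄₂) = σ²(1/n₁ + 1/(k·n₁)) = σ²·(k+1)/(k·n₁).
So n₁ = (1 + 1/k)·((z_{α/2} + z_β)/d)² = 1.667 × (3.168/0.60)².
n₁ = 1.667 × 27.88 = 46.5.
Round up: n₁ = 47, giving n₂ = ⌈1.5 × 47⌉ = ⌈70.5⌉ = 71.

n₁ = 47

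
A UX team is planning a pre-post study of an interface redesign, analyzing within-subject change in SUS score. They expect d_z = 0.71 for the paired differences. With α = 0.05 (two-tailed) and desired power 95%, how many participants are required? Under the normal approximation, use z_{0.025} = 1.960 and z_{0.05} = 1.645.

For a paired (one-sample on differences) test: n = ((z_{α/2} + z_β) / d)².
z_{α/2} + z_β = 1.960 + 1.645 = 3.605.
n = (3.605 / 0.71)² = 5.077² = 25.78.
Round up.

n = 26 pairs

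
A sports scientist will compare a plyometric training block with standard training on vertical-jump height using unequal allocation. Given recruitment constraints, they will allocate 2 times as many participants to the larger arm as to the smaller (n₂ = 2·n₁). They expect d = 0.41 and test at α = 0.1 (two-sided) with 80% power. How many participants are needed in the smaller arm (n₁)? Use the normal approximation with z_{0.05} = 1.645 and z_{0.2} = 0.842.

n₁ = 56

With allocation ratio k = n₂/n₁ = 2, Var(x̄₁−x̄₂) = σ²(1/n₁ + 1/(k·n₁)) = σ²·(k+1)/(k·n₁).
So n₁ = (1 + 1/k)·((z_{α/2} + z_β)/d)² = 1.500 × (2.487/0.41)².
n₁ = 1.500 × 36.79 = 55.2.
Round up: n₁ = 56, giving n₂ = 2 × 56 = 112.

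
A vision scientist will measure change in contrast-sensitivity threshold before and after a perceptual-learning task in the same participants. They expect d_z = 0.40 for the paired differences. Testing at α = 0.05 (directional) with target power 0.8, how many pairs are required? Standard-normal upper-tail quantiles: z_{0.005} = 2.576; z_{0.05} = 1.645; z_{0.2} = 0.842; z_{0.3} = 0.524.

For a paired (one-sample on differences) test: n = ((z_{α} + z_β) / d)².
z_{α} + z_β = 1.645 + 0.842 = 2.487.
n = (2.487 / 0.40)² = 6.218² = 38.66.
Round up.

n = 39 pairs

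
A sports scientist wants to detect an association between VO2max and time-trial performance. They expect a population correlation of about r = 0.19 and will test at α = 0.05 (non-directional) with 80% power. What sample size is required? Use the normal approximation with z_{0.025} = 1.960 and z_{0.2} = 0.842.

Fisher's z: C = ½·ln((1+r)/(1−r)) = ½·ln(1.4691) = 0.1923.
n = ((z_{α/2} + z_β)/C)² + 3.
(1.960 + 0.842) / 0.1923 = 2.802 / 0.1923 = 14.571.
n = 14.571² + 3 = 212.31 + 3 = 215.3.
Round up.

n = 216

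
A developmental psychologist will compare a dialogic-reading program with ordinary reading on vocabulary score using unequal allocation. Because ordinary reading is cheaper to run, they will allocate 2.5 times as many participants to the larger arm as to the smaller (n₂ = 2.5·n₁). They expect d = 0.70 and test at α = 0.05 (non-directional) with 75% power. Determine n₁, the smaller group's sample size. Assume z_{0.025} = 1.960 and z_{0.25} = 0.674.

With allocation ratio k = n₂/n₁ = 2.5, Var(x̄₁−x̄₂) = σ²(1/n₁ + 1/(k·n₁)) = σ²·(k+1)/(k·n₁).
So n₁ = (1 + 1/k)·((z_{α/2} + z_β)/d)² = 1.400 × (2.634/0.70)².
n₁ = 1.400 × 14.16 = 19.8.
Round up: n₁ = 20, giving n₂ = 2.5 × 20 = 50.

n₁ = 20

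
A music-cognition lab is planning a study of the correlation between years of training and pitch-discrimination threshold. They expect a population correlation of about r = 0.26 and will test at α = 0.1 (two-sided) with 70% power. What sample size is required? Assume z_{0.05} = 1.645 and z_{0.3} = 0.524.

n = 70

Fisher's z: C = ½·ln((1+r)/(1−r)) = ½·ln(1.7027) = 0.2661.
n = ((z_{α/2} + z_β)/C)² + 3.
(1.645 + 0.524) / 0.2661 = 2.169 / 0.2661 = 8.151.
n = 8.151² + 3 = 66.44 + 3 = 69.4.
Round up.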